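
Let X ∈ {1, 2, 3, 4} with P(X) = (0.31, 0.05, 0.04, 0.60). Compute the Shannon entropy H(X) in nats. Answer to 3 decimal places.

H(X) = −Σ p·ln p.
  −(0.31)·ln(0.31) = 0.3631
  −(0.05)·ln(0.05) = 0.1498
  −(0.04)·ln(0.04) = 0.1288
  −(0.60)·ln(0.60) = 0.3065
Sum: 0.3631 + 0.1498 + 0.1288 + 0.3065 = 0.948 nats.

0.948 nats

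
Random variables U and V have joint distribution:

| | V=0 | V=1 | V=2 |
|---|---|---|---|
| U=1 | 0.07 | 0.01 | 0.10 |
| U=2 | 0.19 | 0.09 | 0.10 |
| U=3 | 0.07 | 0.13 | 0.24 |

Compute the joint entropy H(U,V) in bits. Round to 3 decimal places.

2.913 bits

H(U,V) = −Σ p(x,y)·log₂ p(x,y) over all 9 cells.
  cell (1,0): −0.07·log₂0.07 = 0.2686
  cell (1,1): −0.01·log₂0.01 = 0.0664
  cell (1,2): −0.10·log₂0.10 = 0.3322
  cell (2,0): −0.19·log₂0.19 = 0.4552
  cell (2,1): −0.09·log₂0.09 = 0.3127
  cell (2,2): −0.10·log₂0.10 = 0.3322
  cell (3,0): −0.07·log₂0.07 = 0.2686
  cell (3,1): −0.13·log₂0.13 = 0.3826
  cell (3,2): −0.24·log₂0.24 = 0.4941
Sum = 2.913 bits.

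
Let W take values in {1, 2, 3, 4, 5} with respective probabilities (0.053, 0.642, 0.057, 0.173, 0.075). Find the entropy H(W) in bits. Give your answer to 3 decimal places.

H(W) = −Σ p·log₂ p.
  −(0.053)·log₂(0.053) = 0.2246
  −(0.642)·log₂(0.642) = 0.4105
  −(0.057)·log₂(0.057) = 0.2356
  −(0.173)·log₂(0.173) = 0.4379
  −(0.075)·log₂(0.075) = 0.2803
Sum: 0.2246 + 0.4105 + 0.2356 + 0.4379 + 0.2803 = 1.589 bits.

1.589 bits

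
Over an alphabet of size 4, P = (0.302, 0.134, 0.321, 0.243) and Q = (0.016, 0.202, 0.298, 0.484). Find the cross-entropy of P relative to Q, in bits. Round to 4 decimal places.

2.9259 bits

H(P,Q) = −Σ p·log₂ q.
  −0.302·log₂(0.016) = 1.80167
  −0.134·log₂(0.202) = 0.30921
  −0.321·log₂(0.298) = 0.56066
  −0.243·log₂(0.484) = 0.25440
H(P,Q) = 2.9259 bits.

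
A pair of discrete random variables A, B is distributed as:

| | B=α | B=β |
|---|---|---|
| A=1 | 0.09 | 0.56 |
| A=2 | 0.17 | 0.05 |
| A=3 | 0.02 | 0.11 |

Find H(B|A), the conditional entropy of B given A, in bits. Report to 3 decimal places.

0.628 bits

Marginals: p(A) = (0.6500, 0.2200, 0.1300), p(B) = (0.2800, 0.7200).
H(B|A) = Σ p(A) · H(B|A=·).
  A=1: p=0.6500, H(B|A=1) = 0.5802
  A=2: p=0.2200, H(B|A=2) = 0.7732
  A=3: p=0.1300, H(B|A=3) = 0.6194
Weighted sum = 0.628 bits.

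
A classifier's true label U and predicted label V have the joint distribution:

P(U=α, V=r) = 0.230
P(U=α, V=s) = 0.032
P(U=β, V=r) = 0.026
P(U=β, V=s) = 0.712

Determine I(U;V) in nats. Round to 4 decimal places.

Marginals: p(U) = (0.2620, 0.7380), p(V) = (0.2560, 0.7440).
I(U;V) = Σ p(x,y)·ln[p(x,y)/(p(x)p(y))].
  (α,r): 0.230·ln(3.4292) = 0.28343
  (α,s): 0.032·ln(0.1642) = -0.05782
  (β,r): 0.026·ln(0.1376) = -0.05157
  (β,s): 0.712·ln(1.2967) = 0.18501
Sum = 0.3591 nats.

0.3591 nats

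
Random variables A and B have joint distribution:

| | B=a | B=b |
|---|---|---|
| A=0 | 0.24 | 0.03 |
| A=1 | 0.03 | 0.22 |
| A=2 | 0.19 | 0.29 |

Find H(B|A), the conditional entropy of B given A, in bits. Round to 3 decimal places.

Marginals: p(A) = (0.2700, 0.2500, 0.4800), p(B) = (0.4600, 0.5400).
H(B|A) = Σ p(A) · H(B|A=·).
  A=0: p=0.2700, H(B|A=0) = 0.5033
  A=1: p=0.2500, H(B|A=1) = 0.5294
  A=2: p=0.4800, H(B|A=2) = 0.9685
Weighted sum = 0.733 bits.

0.733 bits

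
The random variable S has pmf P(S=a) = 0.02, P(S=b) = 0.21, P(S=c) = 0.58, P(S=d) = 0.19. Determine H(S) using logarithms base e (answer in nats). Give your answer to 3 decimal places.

1.037 nats

H(S) = −Σ p·ln p.
  −(0.02)·ln(0.02) = 0.0782
  −(0.21)·ln(0.21) = 0.3277
  −(0.58)·ln(0.58) = 0.3159
  −(0.19)·ln(0.19) = 0.3155
Sum: 0.0782 + 0.3277 + 0.3159 + 0.3155 = 1.037 nats.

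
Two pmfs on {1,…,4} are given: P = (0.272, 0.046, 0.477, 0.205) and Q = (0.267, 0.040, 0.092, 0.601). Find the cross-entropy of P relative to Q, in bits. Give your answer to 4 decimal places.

2.5243 bits

H(P,Q) = −Σ p·log₂ q.
  −0.272·log₂(0.267) = 0.51818
  −0.046·log₂(0.040) = 0.21362
  −0.477·log₂(0.092) = 1.64194
  −0.205·log₂(0.601) = 0.15059
H(P,Q) = 2.5243 bits.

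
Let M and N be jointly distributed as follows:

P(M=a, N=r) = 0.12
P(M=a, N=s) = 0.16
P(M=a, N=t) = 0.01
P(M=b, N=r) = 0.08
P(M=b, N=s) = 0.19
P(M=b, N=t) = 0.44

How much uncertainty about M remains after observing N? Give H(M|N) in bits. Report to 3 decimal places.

Chain rule: H(M|N) = H(M,N) − H(N).
Marginals: p(M) = (0.2900, 0.7100), p(N) = (0.2000, 0.3500, 0.4500).
H(M,N) = 2.1244 bits; H(N) = 1.5129 bits.
H(M|N) = 2.1244 − 1.5129 = 0.612 bits.

0.612 bits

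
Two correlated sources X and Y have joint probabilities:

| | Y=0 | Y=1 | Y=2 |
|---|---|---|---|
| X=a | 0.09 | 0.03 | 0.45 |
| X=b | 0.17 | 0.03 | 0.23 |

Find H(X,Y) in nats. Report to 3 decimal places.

1.426 nats

H(X,Y) = −Σ p(x,y)·ln p(x,y) over all 6 cells.
  cell (a,0): −0.09·ln0.09 = 0.2167
  cell (a,1): −0.03·ln0.03 = 0.1052
  cell (a,2): −0.45·ln0.45 = 0.3593
  cell (b,0): −0.17·ln0.17 = 0.3012
  cell (b,1): −0.03·ln0.03 = 0.1052
  cell (b,2): −0.23·ln0.23 = 0.3380
Sum = 1.426 nats.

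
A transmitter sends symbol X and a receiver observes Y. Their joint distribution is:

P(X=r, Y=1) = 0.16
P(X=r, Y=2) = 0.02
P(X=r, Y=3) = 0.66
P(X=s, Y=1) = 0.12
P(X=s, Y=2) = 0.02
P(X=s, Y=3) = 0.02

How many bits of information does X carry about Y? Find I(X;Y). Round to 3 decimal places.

Marginals: p(X) = (0.8400, 0.1600), p(Y) = (0.2800, 0.0400, 0.6800).
I(X;Y) = Σ p(x,y)·log₂[p(x,y)/(p(x)p(y))].
  (r,1): 0.16·log₂(0.6803) = -0.0889
  (r,2): 0.02·log₂(0.5952) = -0.0150
  (r,3): 0.66·log₂(1.1555) = 0.1376
  (s,1): 0.12·log₂(2.6786) = 0.1706
  (s,2): 0.02·log₂(3.1250) = 0.0329
  (s,3): 0.02·log₂(0.1838) = -0.0489
Sum = 0.188 bits.

0.188 bits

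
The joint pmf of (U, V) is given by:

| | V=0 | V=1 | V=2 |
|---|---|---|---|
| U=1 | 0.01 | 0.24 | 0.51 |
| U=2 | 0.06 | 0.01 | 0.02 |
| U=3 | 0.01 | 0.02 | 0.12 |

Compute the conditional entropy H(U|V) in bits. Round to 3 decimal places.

0.820 bits

Marginals: p(U) = (0.7600, 0.0900, 0.1500), p(V) = (0.0800, 0.2700, 0.6500).
H(U|V) = Σ p(V) · H(U|V=·).
  V=0: p=0.0800, H(U|V=0) = 1.0613
  V=1: p=0.2700, H(U|V=1) = 0.6053
  V=2: p=0.6500, H(U|V=2) = 0.8791
Weighted sum = 0.820 bits.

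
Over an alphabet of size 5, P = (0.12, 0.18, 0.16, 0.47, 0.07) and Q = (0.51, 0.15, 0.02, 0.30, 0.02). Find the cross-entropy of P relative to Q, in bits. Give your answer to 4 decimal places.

2.7237 bits

H(P,Q) = −Σ p·log₂ q.
  −0.12·log₂(0.51) = 0.11657
  −0.18·log₂(0.15) = 0.49265
  −0.16·log₂(0.02) = 0.90302
  −0.47·log₂(0.30) = 0.81637
  −0.07·log₂(0.02) = 0.39507
H(P,Q) = 2.7237 bits.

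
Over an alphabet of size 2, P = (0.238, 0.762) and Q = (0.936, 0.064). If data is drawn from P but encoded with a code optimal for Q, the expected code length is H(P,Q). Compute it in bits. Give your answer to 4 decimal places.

H(P,Q) = −Σ p·log₂ q.
  −0.238·log₂(0.936) = 0.02271
  −0.762·log₂(0.064) = 3.02193
H(P,Q) = 3.0446 bits.

3.0446 bits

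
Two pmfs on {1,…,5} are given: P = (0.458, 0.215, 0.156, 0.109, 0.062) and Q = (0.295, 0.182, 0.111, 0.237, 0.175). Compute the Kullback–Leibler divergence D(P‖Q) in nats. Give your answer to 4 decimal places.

D(P‖Q) = Σ p·ln(p/q).
  0.458·ln(0.458/0.295) = 0.20147
  0.215·ln(0.215/0.182) = 0.03583
  0.156·ln(0.156/0.111) = 0.05309
  0.109·ln(0.109/0.237) = -0.08466
  0.062·ln(0.062/0.175) = -0.06433
D(P‖Q) = 0.1414 nats.

0.1414 nats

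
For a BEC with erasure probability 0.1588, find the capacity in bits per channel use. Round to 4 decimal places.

0.8412 bits

Binary erasure channel: capacity C = 1 − ε.
C = 1 − 0.1588 = 0.8412 bits per channel use.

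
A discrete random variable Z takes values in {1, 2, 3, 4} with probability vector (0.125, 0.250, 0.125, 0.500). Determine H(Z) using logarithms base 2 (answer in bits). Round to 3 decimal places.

1.750 bits

H(Z) = −Σ p·log₂ p.
  −(0.125)·log₂(0.125) = 0.3750
  −(0.250)·log₂(0.250) = 0.5000
  −(0.125)·log₂(0.125) = 0.3750
  −(0.500)·log₂(0.500) = 0.5000
Sum: 0.3750 + 0.5000 + 0.3750 + 0.5000 = 1.750 bits.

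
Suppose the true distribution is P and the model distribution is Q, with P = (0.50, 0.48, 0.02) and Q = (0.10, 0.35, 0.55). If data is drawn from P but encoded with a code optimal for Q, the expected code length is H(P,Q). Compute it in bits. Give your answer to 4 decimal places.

H(P,Q) = −Σ p·log₂ q.
  −0.50·log₂(0.10) = 1.66096
  −0.48·log₂(0.35) = 0.72700
  −0.02·log₂(0.55) = 0.01725
H(P,Q) = 2.4052 bits.

2.4052 bits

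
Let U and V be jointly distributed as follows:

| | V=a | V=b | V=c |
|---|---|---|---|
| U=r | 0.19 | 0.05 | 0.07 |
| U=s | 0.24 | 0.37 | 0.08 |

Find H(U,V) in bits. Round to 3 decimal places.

2.256 bits

H(U,V) = −Σ p(x,y)·log₂ p(x,y) over all 6 cells.
  cell (r,a): −0.19·log₂0.19 = 0.4552
  cell (r,b): −0.05·log₂0.05 = 0.2161
  cell (r,c): −0.07·log₂0.07 = 0.2686
  cell (s,a): −0.24·log₂0.24 = 0.4941
  cell (s,b): −0.37·log₂0.37 = 0.5307
  cell (s,c): −0.08·log₂0.08 = 0.2915
Sum = 2.256 bits.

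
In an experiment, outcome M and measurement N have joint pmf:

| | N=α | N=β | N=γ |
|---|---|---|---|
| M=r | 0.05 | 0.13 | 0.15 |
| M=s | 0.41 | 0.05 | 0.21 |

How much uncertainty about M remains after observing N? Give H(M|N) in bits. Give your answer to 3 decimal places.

Marginals: p(M) = (0.3300, 0.6700), p(N) = (0.4600, 0.1800, 0.3600).
H(M|N) = Σ p(N) · H(M|N=·).
  N=α: p=0.4600, H(M|N=α) = 0.4960
  N=β: p=0.1800, H(M|N=β) = 0.8524
  N=γ: p=0.3600, H(M|N=γ) = 0.9799
Weighted sum = 0.734 bits.

0.734 bits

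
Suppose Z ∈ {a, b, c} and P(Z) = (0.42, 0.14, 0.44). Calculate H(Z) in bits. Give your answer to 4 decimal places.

H(Z) = −Σ p·log₂ p.
  −(0.42)·log₂(0.42) = 0.52565
  −(0.14)·log₂(0.14) = 0.39711
  −(0.44)·log₂(0.44) = 0.52115
Sum: 0.52565 + 0.39711 + 0.52115 = 1.4439 bits.

1.4439 bits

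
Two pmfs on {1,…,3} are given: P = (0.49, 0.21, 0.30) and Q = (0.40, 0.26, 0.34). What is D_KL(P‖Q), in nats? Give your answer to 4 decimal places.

0.0170 nats

D(P‖Q) = Σ p·ln(p/q).
  0.49·ln(0.49/0.40) = 0.09944
  0.21·ln(0.21/0.26) = -0.04485
  0.30·ln(0.30/0.34) = -0.03755
D(P‖Q) = 0.0170 nats.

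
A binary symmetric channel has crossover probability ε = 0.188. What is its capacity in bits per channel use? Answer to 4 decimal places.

Binary symmetric channel: C = 1 − h₂(ε) where h₂ is the binary entropy function.
h₂(0.188) = −0.188·log₂0.188 − 0.812·log₂0.812 = 0.6973.
C = 1 − 0.6973 = 0.3027 bits per channel use.

0.3027 bits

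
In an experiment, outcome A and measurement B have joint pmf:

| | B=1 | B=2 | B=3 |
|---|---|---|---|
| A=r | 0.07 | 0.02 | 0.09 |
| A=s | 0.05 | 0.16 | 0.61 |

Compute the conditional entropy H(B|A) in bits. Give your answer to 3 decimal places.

Marginals: p(A) = (0.1800, 0.8200), p(B) = (0.1200, 0.1800, 0.7000).
H(B|A) = Σ p(A) · H(B|A=·).
  A=r: p=0.1800, H(B|A=r) = 1.3821
  A=s: p=0.8200, H(B|A=s) = 1.0236
Weighted sum = 1.088 bits.

1.088 bits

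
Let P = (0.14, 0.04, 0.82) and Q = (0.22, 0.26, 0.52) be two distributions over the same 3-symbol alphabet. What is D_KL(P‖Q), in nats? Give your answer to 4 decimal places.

0.2353 nats

D(P‖Q) = Σ p·ln(p/q).
  0.14·ln(0.14/0.22) = -0.06328
  0.04·ln(0.04/0.26) = -0.07487
  0.82·ln(0.82/0.52) = 0.37349
D(P‖Q) = 0.2353 nats.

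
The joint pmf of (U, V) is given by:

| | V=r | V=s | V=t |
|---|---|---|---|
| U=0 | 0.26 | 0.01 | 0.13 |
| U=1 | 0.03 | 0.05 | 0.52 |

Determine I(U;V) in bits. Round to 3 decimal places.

Marginals: p(U) = (0.4000, 0.6000), p(V) = (0.2900, 0.0600, 0.6500).
I(U;V) = H(U) + H(V) − H(U,V).
H(U) = 0.9710, H(V) = 1.1654, H(U,V) = 1.8128.
I(U;V) = 0.9710 + 1.1654 − 1.8128 = 0.324 bits.

0.324 bits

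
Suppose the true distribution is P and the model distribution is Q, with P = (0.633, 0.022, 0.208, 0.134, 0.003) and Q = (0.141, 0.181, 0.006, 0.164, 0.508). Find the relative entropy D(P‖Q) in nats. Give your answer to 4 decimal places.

D(P‖Q) = Σ p·ln(p/q).
  0.633·ln(0.633/0.141) = 0.95058
  0.022·ln(0.022/0.181) = -0.04636
  0.208·ln(0.208/0.006) = 0.73752
  0.134·ln(0.134/0.164) = -0.02707
  0.003·ln(0.003/0.508) = -0.01540
D(P‖Q) = 1.5993 nats.

1.5993 nats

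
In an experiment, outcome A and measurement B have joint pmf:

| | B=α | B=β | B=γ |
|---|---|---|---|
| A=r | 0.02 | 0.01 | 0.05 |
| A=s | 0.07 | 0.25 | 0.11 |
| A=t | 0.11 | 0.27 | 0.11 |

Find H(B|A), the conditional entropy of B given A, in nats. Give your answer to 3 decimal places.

Chain rule: H(B|A) = H(A,B) − H(A).
Marginals: p(A) = (0.0800, 0.4300, 0.4900), p(B) = (0.2000, 0.5300, 0.2700).
H(A,B) = 1.8887 nats; H(A) = 0.9145 nats.
H(B|A) = 1.8887 − 0.9145 = 0.974 nats.

0.974 nats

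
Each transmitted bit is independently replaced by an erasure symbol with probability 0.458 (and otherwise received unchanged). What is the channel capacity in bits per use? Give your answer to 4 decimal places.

Binary erasure channel: capacity C = 1 − ε.
C = 1 − 0.458 = 0.5420 bits per channel use.

0.5420 bits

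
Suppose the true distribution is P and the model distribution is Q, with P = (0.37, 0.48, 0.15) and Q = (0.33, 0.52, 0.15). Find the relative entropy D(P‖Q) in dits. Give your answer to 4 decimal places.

D(P‖Q) = Σ p·log₁₀(p/q).
  0.37·log₁₀(0.37/0.33) = 0.01838
  0.48·log₁₀(0.48/0.52) = -0.01669
  0.15·log₁₀(0.15/0.15) = 0.00000
D(P‖Q) = 0.0017 dits.

0.0017 dits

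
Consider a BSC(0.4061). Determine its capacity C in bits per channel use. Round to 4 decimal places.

Binary symmetric channel: C = 1 − h₂(ε) where h₂ is the binary entropy function.
h₂(0.4061) = −0.4061·log₂0.4061 − 0.5939·log₂0.5939 = 0.9744.
C = 1 − 0.9744 = 0.0256 bits per channel use.

0.0256 bits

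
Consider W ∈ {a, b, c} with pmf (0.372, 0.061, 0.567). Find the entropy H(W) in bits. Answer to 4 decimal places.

H(W) = −Σ p·log₂ p.
  −(0.372)·log₂(0.372) = 0.53070
  −(0.061)·log₂(0.061) = 0.24614
  −(0.567)·log₂(0.567) = 0.46413
Sum: 0.53070 + 0.24614 + 0.46413 = 1.2410 bits.

1.2410 bits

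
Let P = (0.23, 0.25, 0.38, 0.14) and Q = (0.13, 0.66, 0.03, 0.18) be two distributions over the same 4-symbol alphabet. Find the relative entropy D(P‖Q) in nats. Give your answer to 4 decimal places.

D(P‖Q) = Σ p·ln(p/q).
  0.23·ln(0.23/0.13) = 0.13123
  0.25·ln(0.25/0.66) = -0.24269
  0.38·ln(0.38/0.03) = 0.96481
  0.14·ln(0.14/0.18) = -0.03518
D(P‖Q) = 0.8182 nats.

0.8182 nats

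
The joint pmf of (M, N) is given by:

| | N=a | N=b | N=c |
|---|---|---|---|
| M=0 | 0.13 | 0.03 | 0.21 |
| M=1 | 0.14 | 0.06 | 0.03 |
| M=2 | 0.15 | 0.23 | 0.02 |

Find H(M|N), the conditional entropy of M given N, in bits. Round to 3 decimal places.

Chain rule: H(M|N) = H(M,N) − H(N).
Marginals: p(M) = (0.3700, 0.2300, 0.4000), p(N) = (0.4200, 0.3200, 0.2600).
H(M,N) = 2.8107 bits; H(N) = 1.5570 bits.
H(M|N) = 2.8107 − 1.5570 = 1.254 bits.

1.254 bits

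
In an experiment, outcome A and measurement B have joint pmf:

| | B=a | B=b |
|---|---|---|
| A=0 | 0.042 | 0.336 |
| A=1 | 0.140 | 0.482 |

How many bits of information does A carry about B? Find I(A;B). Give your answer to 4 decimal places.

0.0157 bits

Marginals: p(A) = (0.3780, 0.6220), p(B) = (0.1820, 0.8180).
I(A;B) = Σ p(x,y)·log₂[p(x,y)/(p(x)p(y))].
  (0,a): 0.042·log₂(0.6105) = -0.02990
  (0,b): 0.336·log₂(1.0867) = 0.04029
  (1,a): 0.140·log₂(1.2367) = 0.04291
  (1,b): 0.482·log₂(0.9473) = -0.03762
Sum = 0.0157 bits.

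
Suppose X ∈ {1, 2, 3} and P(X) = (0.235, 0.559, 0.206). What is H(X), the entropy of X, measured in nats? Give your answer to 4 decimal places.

0.9909 nats

H(X) = −Σ p·ln p.
  −(0.235)·ln(0.235) = 0.34032
  −(0.559)·ln(0.559) = 0.32512
  −(0.206)·ln(0.206) = 0.32546
Sum: 0.34032 + 0.32512 + 0.32546 = 0.9909 nats.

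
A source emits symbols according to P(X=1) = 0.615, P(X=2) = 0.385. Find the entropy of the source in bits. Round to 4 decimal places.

H(X) = −Σ p·log₂ p.
  −(0.615)·log₂(0.615) = 0.43133
  −(0.385)·log₂(0.385) = 0.53017
Sum: 0.43133 + 0.53017 = 0.9615 bits.

0.9615 bits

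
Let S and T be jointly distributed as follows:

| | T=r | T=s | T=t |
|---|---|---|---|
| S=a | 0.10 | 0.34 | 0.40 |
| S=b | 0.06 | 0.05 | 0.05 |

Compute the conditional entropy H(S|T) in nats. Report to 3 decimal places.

Chain rule: H(S|T) = H(S,T) − H(T).
Marginals: p(S) = (0.8400, 0.1600), p(T) = (0.1600, 0.3900, 0.4500).
H(S,T) = 1.4319 nats; H(T) = 1.0198 nats.
H(S|T) = 1.4319 − 1.0198 = 0.412 nats.

0.412 nats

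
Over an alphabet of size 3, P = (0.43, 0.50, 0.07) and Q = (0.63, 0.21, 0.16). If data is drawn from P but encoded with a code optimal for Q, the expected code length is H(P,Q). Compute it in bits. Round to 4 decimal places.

H(P,Q) = −Σ p·log₂ q.
  −0.43·log₂(0.63) = 0.28663
  −0.50·log₂(0.21) = 1.12577
  −0.07·log₂(0.16) = 0.18507
H(P,Q) = 1.5975 bits.

1.5975 bits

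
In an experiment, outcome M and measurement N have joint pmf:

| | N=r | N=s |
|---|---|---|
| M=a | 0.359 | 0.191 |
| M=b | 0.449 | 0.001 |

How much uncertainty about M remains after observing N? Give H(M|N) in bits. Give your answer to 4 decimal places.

0.8098 bits

Chain rule: H(M|N) = H(M,N) − H(N).
Marginals: p(M) = (0.5500, 0.4500), p(N) = (0.8080, 0.1920).
H(M,N) = 1.5154 bits; H(N) = 0.7056 bits.
H(M|N) = 1.5154 − 0.7056 = 0.8098 bits.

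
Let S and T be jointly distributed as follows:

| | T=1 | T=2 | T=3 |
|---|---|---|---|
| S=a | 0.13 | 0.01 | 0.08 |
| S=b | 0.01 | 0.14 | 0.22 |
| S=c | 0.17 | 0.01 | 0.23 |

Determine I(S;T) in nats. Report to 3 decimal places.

0.206 nats

Marginals: p(S) = (0.2200, 0.3700, 0.4100), p(T) = (0.3100, 0.1600, 0.5300).
I(S;T) = H(S) + H(T) − H(S,T).
H(S) = 1.0665, H(T) = 0.9928, H(S,T) = 1.8531.
I(S;T) = 1.0665 + 0.9928 − 1.8531 = 0.206 nats.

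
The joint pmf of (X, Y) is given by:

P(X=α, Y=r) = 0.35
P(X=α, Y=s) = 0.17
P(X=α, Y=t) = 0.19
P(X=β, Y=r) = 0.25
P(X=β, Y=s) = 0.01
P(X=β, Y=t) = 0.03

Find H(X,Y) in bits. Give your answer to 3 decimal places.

H(X,Y) = −Σ p(x,y)·log₂ p(x,y) over all 6 cells.
  cell (α,r): −0.35·log₂0.35 = 0.5301
  cell (α,s): −0.17·log₂0.17 = 0.4346
  cell (α,t): −0.19·log₂0.19 = 0.4552
  cell (β,r): −0.25·log₂0.25 = 0.5000
  cell (β,s): −0.01·log₂0.01 = 0.0664
  cell (β,t): −0.03·log₂0.03 = 0.1518
Sum = 2.138 bits.

2.138 bits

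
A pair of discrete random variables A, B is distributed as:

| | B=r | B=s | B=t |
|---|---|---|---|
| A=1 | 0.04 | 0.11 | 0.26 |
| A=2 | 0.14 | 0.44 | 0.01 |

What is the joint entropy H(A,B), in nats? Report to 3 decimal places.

H(A,B) = −Σ p(x,y)·ln p(x,y) over all 6 cells.
  cell (1,r): −0.04·ln0.04 = 0.1288
  cell (1,s): −0.11·ln0.11 = 0.2428
  cell (1,t): −0.26·ln0.26 = 0.3502
  cell (2,r): −0.14·ln0.14 = 0.2753
  cell (2,s): −0.44·ln0.44 = 0.3612
  cell (2,t): −0.01·ln0.01 = 0.0461
Sum = 1.404 nats.

1.404 nats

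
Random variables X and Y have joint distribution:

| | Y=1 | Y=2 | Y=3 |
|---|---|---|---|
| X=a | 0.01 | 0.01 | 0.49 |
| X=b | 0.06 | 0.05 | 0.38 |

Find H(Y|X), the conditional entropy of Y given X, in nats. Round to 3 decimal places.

Chain rule: H(Y|X) = H(X,Y) − H(X).
Marginals: p(X) = (0.5100, 0.4900), p(Y) = (0.0700, 0.0600, 0.8700).
H(X,Y) = 1.1279 nats; H(X) = 0.6929 nats.
H(Y|X) = 1.1279 − 0.6929 = 0.435 nats.

0.435 nats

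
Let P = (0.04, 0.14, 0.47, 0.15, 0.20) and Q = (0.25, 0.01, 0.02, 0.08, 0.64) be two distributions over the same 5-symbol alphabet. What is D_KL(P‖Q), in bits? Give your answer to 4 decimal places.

2.3684 bits

D(P‖Q) = Σ p·log₂(p/q).
  0.04·log₂(0.04/0.25) = -0.10575
  0.14·log₂(0.14/0.01) = 0.53303
  0.47·log₂(0.47/0.02) = 2.14066
  0.15·log₂(0.15/0.08) = 0.13603
  0.20·log₂(0.20/0.64) = -0.33561
D(P‖Q) = 2.3684 bits.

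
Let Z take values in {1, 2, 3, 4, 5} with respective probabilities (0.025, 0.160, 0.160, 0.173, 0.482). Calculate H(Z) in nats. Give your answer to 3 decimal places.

1.334 nats

H(Z) = −Σ p·ln p.
  −(0.025)·ln(0.025) = 0.0922
  −(0.160)·ln(0.160) = 0.2932
  −(0.160)·ln(0.160) = 0.2932
  −(0.173)·ln(0.173) = 0.3035
  −(0.482)·ln(0.482) = 0.3518
Sum: 0.0922 + 0.2932 + 0.2932 + 0.3035 + 0.3518 = 1.334 nats.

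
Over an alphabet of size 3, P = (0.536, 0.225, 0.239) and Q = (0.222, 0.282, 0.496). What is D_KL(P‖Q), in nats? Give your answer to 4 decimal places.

0.2472 nats

D(P‖Q) = Σ p·ln(p/q).
  0.536·ln(0.536/0.222) = 0.47246
  0.225·ln(0.225/0.282) = -0.05081
  0.239·ln(0.239/0.496) = -0.17450
D(P‖Q) = 0.2472 nats.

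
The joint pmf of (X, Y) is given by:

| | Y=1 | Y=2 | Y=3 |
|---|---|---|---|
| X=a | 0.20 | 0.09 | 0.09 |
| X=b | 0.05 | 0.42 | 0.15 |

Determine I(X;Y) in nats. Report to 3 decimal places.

Marginals: p(X) = (0.3800, 0.6200), p(Y) = (0.2500, 0.5100, 0.2400).
I(X;Y) = H(X) + H(Y) − H(X,Y).
H(X) = 0.6641, H(Y) = 1.0325, H(X,Y) = 1.5540.
I(X;Y) = 0.6641 + 1.0325 − 1.5540 = 0.143 nats.

0.143 nats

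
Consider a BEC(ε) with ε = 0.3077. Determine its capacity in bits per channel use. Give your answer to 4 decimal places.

0.6923 bits

Binary erasure channel: capacity C = 1 − ε.
C = 1 − 0.3077 = 0.6923 bits per channel use.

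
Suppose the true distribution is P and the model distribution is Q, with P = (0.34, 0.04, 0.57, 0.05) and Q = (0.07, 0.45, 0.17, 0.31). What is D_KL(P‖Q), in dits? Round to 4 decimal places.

0.4512 dits

D(P‖Q) = Σ p·log₁₀(p/q).
  0.34·log₁₀(0.34/0.07) = 0.23337
  0.04·log₁₀(0.04/0.45) = -0.04205
  0.57·log₁₀(0.57/0.17) = 0.29949
  0.05·log₁₀(0.05/0.31) = -0.03962
D(P‖Q) = 0.4512 dits.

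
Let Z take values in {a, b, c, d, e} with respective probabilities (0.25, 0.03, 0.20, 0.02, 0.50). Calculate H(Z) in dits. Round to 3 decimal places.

H(Z) = −Σ p·log₁₀ p.
  −(0.25)·log₁₀(0.25) = 0.1505
  −(0.03)·log₁₀(0.03) = 0.0457
  −(0.20)·log₁₀(0.20) = 0.1398
  −(0.02)·log₁₀(0.02) = 0.0340
  −(0.50)·log₁₀(0.50) = 0.1505
Sum: 0.1505 + 0.0457 + 0.1398 + 0.0340 + 0.1505 = 0.520 dits.

0.520 dits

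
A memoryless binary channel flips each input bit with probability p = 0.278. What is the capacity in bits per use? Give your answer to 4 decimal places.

0.1473 bits

Binary symmetric channel: C = 1 − h₂(ε) where h₂ is the binary entropy function.
h₂(0.278) = −0.278·log₂0.278 − 0.722·log₂0.722 = 0.8527.
C = 1 − 0.8527 = 0.1473 bits per channel use.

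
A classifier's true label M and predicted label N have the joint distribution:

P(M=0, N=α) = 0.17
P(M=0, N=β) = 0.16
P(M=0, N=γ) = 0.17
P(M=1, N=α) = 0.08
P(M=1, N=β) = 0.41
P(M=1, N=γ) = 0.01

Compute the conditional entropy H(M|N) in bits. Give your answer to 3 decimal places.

0.770 bits

Chain rule: H(M|N) = H(M,N) − H(N).
Marginals: p(M) = (0.5000, 0.5000), p(N) = (0.2500, 0.5700, 0.1800).
H(M,N) = 2.1775 bits; H(N) = 1.4076 bits.
H(M|N) = 2.1775 − 1.4076 = 0.770 bits.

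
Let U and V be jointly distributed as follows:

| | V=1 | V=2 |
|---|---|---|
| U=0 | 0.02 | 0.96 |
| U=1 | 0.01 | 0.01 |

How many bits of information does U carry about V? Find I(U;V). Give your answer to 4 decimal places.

0.0335 bits

Marginals: p(U) = (0.9800, 0.0200), p(V) = (0.0300, 0.9700).
I(U;V) = H(U) + H(V) − H(U,V).
H(U) = 0.1414, H(V) = 0.1944, H(U,V) = 0.3023.
I(U;V) = 0.1414 + 0.1944 − 0.3023 = 0.0335 bits.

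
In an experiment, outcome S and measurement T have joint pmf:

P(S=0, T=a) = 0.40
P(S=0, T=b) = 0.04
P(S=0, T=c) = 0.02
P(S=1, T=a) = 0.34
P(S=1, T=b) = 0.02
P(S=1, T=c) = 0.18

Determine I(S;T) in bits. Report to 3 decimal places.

Marginals: p(S) = (0.4600, 0.5400), p(T) = (0.7400, 0.0600, 0.2000).
I(S;T) = H(S) + H(T) − H(S,T).
H(S) = 0.9954, H(T) = 1.0294, H(S,T) = 1.9148.
I(S;T) = 0.9954 + 1.0294 − 1.9148 = 0.110 bits.

0.110 bits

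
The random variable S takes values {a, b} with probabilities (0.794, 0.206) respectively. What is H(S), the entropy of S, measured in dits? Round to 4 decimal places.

H(S) = −Σ p·log₁₀ p.
  −(0.794)·log₁₀(0.794) = 0.07954
  −(0.206)·log₁₀(0.206) = 0.14134
Sum: 0.07954 + 0.14134 = 0.2209 dits.

0.2209 dits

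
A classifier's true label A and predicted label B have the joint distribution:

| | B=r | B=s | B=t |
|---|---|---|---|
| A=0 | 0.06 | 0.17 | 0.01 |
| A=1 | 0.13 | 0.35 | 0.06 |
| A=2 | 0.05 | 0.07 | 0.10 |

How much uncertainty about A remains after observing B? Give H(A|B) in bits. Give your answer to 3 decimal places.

Chain rule: H(A|B) = H(A,B) − H(B).
Marginals: p(A) = (0.2400, 0.5400, 0.2200), p(B) = (0.2400, 0.5900, 0.1700).
H(A,B) = 2.7177 bits; H(B) = 1.3778 bits.
H(A|B) = 2.7177 − 1.3778 = 1.340 bits.

1.340 bits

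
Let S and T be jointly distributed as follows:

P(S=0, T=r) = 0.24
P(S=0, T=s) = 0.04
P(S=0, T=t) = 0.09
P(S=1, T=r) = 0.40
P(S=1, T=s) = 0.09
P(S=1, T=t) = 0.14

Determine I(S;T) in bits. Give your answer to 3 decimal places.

Marginals: p(S) = (0.3700, 0.6300), p(T) = (0.6400, 0.1300, 0.2300).
I(S;T) = Σ p(x,y)·log₂[p(x,y)/(p(x)p(y))].
  (0,r): 0.24·log₂(1.0135) = 0.0046
  (0,s): 0.04·log₂(0.8316) = -0.0106
  (0,t): 0.09·log₂(1.0576) = 0.0073
  (1,r): 0.40·log₂(0.9921) = -0.0046
  (1,s): 0.09·log₂(1.0989) = 0.0122
  (1,t): 0.14·log₂(0.9662) = -0.0069
Sum = 0.002 bits.

0.002 bits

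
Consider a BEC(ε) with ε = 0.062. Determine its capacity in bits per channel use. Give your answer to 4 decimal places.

0.9380 bits

Binary erasure channel: capacity C = 1 − ε.
C = 1 − 0.062 = 0.9380 bits per channel use.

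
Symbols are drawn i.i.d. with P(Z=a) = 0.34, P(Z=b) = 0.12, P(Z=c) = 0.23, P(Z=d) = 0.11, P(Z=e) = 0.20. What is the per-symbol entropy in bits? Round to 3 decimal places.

2.199 bits

H(Z) = −Σ p·log₂ p.
  −(0.34)·log₂(0.34) = 0.5292
  −(0.12)·log₂(0.12) = 0.3671
  −(0.23)·log₂(0.23) = 0.4877
  −(0.11)·log₂(0.11) = 0.3503
  −(0.20)·log₂(0.20) = 0.4644
Sum: 0.5292 + 0.3671 + 0.4877 + 0.3503 + 0.4644 = 2.199 bits.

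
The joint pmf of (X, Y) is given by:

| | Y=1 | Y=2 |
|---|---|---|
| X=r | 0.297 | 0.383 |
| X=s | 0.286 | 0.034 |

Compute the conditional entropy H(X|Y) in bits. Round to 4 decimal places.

Marginals: p(X) = (0.6800, 0.3200), p(Y) = (0.5830, 0.4170).
H(X|Y) = Σ p(Y) · H(X|Y=·).
  Y=1: p=0.5830, H(X|Y=1) = 0.9997
  Y=2: p=0.4170, H(X|Y=2) = 0.4076
Weighted sum = 0.7528 bits.

0.7528 bits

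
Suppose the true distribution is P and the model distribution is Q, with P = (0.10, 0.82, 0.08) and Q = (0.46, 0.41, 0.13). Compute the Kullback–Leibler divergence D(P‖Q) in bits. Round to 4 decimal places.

0.5438 bits

D(P‖Q) = Σ p·log₂(p/q).
  0.10·log₂(0.10/0.46) = -0.22016
  0.82·log₂(0.82/0.41) = 0.82000
  0.08·log₂(0.08/0.13) = -0.05604
D(P‖Q) = 0.5438 bits.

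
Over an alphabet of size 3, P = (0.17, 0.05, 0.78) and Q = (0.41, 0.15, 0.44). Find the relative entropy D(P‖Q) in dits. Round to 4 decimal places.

0.1051 dits

D(P‖Q) = Σ p·log₁₀(p/q).
  0.17·log₁₀(0.17/0.41) = -0.06500
  0.05·log₁₀(0.05/0.15) = -0.02386
  0.78·log₁₀(0.78/0.44) = 0.19394
D(P‖Q) = 0.1051 dits.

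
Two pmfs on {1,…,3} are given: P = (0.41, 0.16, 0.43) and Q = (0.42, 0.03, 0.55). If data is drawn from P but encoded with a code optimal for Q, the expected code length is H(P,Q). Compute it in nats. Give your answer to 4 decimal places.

H(P,Q) = −Σ p·ln q.
  −0.41·ln(0.42) = 0.35568
  −0.16·ln(0.03) = 0.56105
  −0.43·ln(0.55) = 0.25707
H(P,Q) = 1.1738 nats.

1.1738 nats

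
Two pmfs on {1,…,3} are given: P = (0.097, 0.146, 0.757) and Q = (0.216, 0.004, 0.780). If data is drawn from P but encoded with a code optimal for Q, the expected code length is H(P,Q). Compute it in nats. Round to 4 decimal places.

H(P,Q) = −Σ p·ln q.
  −0.097·ln(0.216) = 0.14865
  −0.146·ln(0.004) = 0.80613
  −0.757·ln(0.780) = 0.18809
H(P,Q) = 1.1429 nats.

1.1429 nats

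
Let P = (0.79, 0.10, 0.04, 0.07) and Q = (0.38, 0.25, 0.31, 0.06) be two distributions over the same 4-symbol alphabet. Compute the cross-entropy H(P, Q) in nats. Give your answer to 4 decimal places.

1.1468 nats

H(P,Q) = −Σ p·ln q.
  −0.79·ln(0.38) = 0.76439
  −0.10·ln(0.25) = 0.13863
  −0.04·ln(0.31) = 0.04685
  −0.07·ln(0.06) = 0.19694
H(P,Q) = 1.1468 nats.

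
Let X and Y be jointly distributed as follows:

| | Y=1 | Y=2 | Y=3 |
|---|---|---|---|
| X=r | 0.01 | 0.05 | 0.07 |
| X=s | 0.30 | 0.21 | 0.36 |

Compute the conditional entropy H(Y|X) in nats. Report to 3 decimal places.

Marginals: p(X) = (0.1300, 0.8700), p(Y) = (0.3100, 0.2600, 0.4300).
H(Y|X) = Σ p(X) · H(Y|X=·).
  X=r: p=0.1300, H(Y|X=r) = 0.8981
  X=s: p=0.8700, H(Y|X=s) = 1.0754
Weighted sum = 1.052 nats.

1.052 nats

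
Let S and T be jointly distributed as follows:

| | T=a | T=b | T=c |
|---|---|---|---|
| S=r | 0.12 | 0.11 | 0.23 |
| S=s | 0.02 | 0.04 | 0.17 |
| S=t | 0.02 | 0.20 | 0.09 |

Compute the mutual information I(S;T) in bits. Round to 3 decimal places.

Marginals: p(S) = (0.4600, 0.2300, 0.3100), p(T) = (0.1600, 0.3500, 0.4900).
I(S;T) = Σ p(x,y)·log₂[p(x,y)/(p(x)p(y))].
  (r,a): 0.12·log₂(1.6304) = 0.0846
  (r,b): 0.11·log₂(0.6832) = -0.0605
  (r,c): 0.23·log₂(1.0204) = 0.0067
  (s,a): 0.02·log₂(0.5435) = -0.0176
  (s,b): 0.04·log₂(0.4969) = -0.0404
  (s,c): 0.17·log₂(1.5084) = 0.1008
  (t,a): 0.02·log₂(0.4032) = -0.0262
  (t,b): 0.20·log₂(1.8433) = 0.1765
  (t,c): 0.09·log₂(0.5925) = -0.0680
Sum = 0.156 bits.

0.156 bits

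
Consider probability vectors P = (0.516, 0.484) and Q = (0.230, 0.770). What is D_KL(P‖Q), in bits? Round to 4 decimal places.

0.2773 bits

D(P‖Q) = Σ p·log₂(p/q).
  0.516·log₂(0.516/0.230) = 0.60152
  0.484·log₂(0.484/0.770) = -0.32421
D(P‖Q) = 0.2773 bits.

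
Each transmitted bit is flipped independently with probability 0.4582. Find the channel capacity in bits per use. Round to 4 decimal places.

0.0050 bits

Binary symmetric channel: C = 1 − h₂(ε) where h₂ is the binary entropy function.
h₂(0.4582) = −0.4582·log₂0.4582 − 0.5418·log₂0.5418 = 0.9950.
C = 1 − 0.9950 = 0.0050 bits per channel use.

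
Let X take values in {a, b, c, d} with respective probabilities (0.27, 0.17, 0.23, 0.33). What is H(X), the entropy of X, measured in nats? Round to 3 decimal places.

H(X) = −Σ p·ln p.
  −(0.27)·ln(0.27) = 0.3535
  −(0.17)·ln(0.17) = 0.3012
  −(0.23)·ln(0.23) = 0.3380
  −(0.33)·ln(0.33) = 0.3659
Sum: 0.3535 + 0.3012 + 0.3380 + 0.3659 = 1.359 nats.

1.359 nats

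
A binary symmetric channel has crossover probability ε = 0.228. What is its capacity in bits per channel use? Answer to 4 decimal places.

Binary symmetric channel: C = 1 − h₂(ε) where h₂ is the binary entropy function.
h₂(0.228) = −0.228·log₂0.228 − 0.772·log₂0.772 = 0.7745.
C = 1 − 0.7745 = 0.2255 bits per channel use.

0.2255 bits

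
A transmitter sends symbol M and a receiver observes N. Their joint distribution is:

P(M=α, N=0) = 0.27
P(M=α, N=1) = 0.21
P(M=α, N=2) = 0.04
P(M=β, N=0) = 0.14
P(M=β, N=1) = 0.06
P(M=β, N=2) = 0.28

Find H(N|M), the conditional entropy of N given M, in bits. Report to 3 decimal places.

Marginals: p(M) = (0.5200, 0.4800), p(N) = (0.4100, 0.2700, 0.3200).
H(N|M) = Σ p(M) · H(N|M=·).
  M=α: p=0.5200, H(N|M=α) = 1.3039
  M=β: p=0.4800, H(N|M=β) = 1.3471
Weighted sum = 1.325 bits.

1.325 bits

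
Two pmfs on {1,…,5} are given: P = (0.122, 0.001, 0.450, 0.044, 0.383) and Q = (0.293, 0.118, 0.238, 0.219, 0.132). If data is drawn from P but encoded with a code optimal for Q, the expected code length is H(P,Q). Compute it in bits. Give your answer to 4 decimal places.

2.3664 bits

H(P,Q) = −Σ p·log₂ q.
  −0.122·log₂(0.293) = 0.21607
  −0.001·log₂(0.118) = 0.00308
  −0.450·log₂(0.238) = 0.93193
  −0.044·log₂(0.219) = 0.09640
  −0.383·log₂(0.132) = 1.11889
H(P,Q) = 2.3664 bits.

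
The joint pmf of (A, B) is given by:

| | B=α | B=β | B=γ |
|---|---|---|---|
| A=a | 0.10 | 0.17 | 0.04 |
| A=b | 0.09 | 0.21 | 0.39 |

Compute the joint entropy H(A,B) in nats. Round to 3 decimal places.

1.572 nats

H(A,B) = −Σ p(x,y)·ln p(x,y) over all 6 cells.
  cell (a,α): −0.10·ln0.10 = 0.2303
  cell (a,β): −0.17·ln0.17 = 0.3012
  cell (a,γ): −0.04·ln0.04 = 0.1288
  cell (b,α): −0.09·ln0.09 = 0.2167
  cell (b,β): −0.21·ln0.21 = 0.3277
  cell (b,γ): −0.39·ln0.39 = 0.3672
Sum = 1.572 nats.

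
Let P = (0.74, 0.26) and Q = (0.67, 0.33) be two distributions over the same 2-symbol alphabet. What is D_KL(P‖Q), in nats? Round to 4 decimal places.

D(P‖Q) = Σ p·ln(p/q).
  0.74·ln(0.74/0.67) = 0.07354
  0.26·ln(0.26/0.33) = -0.06199
D(P‖Q) = 0.0115 nats.

0.0115 nats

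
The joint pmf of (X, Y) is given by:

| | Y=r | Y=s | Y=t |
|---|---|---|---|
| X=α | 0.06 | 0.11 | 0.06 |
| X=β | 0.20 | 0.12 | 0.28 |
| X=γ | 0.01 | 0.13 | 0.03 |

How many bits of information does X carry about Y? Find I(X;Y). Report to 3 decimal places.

0.152 bits

Marginals: p(X) = (0.2300, 0.6000, 0.1700), p(Y) = (0.2700, 0.3600, 0.3700).
I(X;Y) = Σ p(x,y)·log₂[p(x,y)/(p(x)p(y))].
  (α,r): 0.06·log₂(0.9662) = -0.0030
  (α,s): 0.11·log₂(1.3285) = 0.0451
  (α,t): 0.06·log₂(0.7051) = -0.0303
  (β,r): 0.20·log₂(1.2346) = 0.0608
  (β,s): 0.12·log₂(0.5556) = -0.1018
  (β,t): 0.28·log₂(1.2613) = 0.0938
  (γ,r): 0.01·log₂(0.2179) = -0.0220
  (γ,s): 0.13·log₂(2.1242) = 0.1413
  (γ,t): 0.03·log₂(0.4769) = -0.0320
Sum = 0.152 bits.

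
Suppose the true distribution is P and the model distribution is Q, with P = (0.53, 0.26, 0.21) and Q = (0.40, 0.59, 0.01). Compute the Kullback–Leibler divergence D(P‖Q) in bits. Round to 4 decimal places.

D(P‖Q) = Σ p·log₂(p/q).
  0.53·log₂(0.53/0.40) = 0.21518
  0.26·log₂(0.26/0.59) = -0.30737
  0.21·log₂(0.21/0.01) = 0.92239
D(P‖Q) = 0.8302 bits.

0.8302 bits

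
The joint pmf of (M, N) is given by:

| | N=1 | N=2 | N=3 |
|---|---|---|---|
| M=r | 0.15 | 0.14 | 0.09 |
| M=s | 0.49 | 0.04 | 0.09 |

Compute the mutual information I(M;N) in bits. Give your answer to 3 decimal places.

0.138 bits

Marginals: p(M) = (0.3800, 0.6200), p(N) = (0.6400, 0.1800, 0.1800).
I(M;N) = H(M) + H(N) − H(M,N).
H(M) = 0.9580, H(N) = 1.3027, H(M,N) = 2.1230.
I(M;N) = 0.9580 + 1.3027 − 2.1230 = 0.138 bits.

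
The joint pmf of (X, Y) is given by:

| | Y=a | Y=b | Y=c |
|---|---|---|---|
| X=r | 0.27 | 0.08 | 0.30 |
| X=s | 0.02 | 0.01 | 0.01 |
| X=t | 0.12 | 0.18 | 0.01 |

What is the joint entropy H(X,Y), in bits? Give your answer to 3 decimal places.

2.447 bits

H(X,Y) = −Σ p(x,y)·log₂ p(x,y) over all 9 cells.
  cell (r,a): −0.27·log₂0.27 = 0.5100
  cell (r,b): −0.08·log₂0.08 = 0.2915
  cell (r,c): −0.30·log₂0.30 = 0.5211
  cell (s,a): −0.02·log₂0.02 = 0.1129
  cell (s,b): −0.01·log₂0.01 = 0.0664
  cell (s,c): −0.01·log₂0.01 = 0.0664
  cell (t,a): −0.12·log₂0.12 = 0.3671
  cell (t,b): −0.18·log₂0.18 = 0.4453
  cell (t,c): −0.01·log₂0.01 = 0.0664
Sum = 2.447 bits.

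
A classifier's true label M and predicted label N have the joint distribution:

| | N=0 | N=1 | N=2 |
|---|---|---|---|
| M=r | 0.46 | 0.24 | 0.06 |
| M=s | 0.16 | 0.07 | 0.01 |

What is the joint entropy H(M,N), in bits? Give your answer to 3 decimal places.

H(M,N) = −Σ p(x,y)·log₂ p(x,y) over all 6 cells.
  cell (r,0): −0.46·log₂0.46 = 0.5153
  cell (r,1): −0.24·log₂0.24 = 0.4941
  cell (r,2): −0.06·log₂0.06 = 0.2435
  cell (s,0): −0.16·log₂0.16 = 0.4230
  cell (s,1): −0.07·log₂0.07 = 0.2686
  cell (s,2): −0.01·log₂0.01 = 0.0664
Sum = 2.011 bits.

2.011 bits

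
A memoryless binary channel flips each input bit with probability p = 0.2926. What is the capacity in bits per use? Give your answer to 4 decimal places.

0.1279 bits

Binary symmetric channel: C = 1 − h₂(ε) where h₂ is the binary entropy function.
h₂(0.2926) = −0.2926·log₂0.2926 − 0.7074·log₂0.7074 = 0.8721.
C = 1 − 0.8721 = 0.1279 bits per channel use.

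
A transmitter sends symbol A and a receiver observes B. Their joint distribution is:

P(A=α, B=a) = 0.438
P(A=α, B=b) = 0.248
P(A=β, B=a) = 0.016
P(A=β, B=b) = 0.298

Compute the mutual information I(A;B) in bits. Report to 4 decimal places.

0.2551 bits

Marginals: p(A) = (0.6860, 0.3140), p(B) = (0.4540, 0.5460).
I(A;B) = Σ p(x,y)·log₂[p(x,y)/(p(x)p(y))].
  (α,a): 0.438·log₂(1.4064) = 0.21548
  (α,b): 0.248·log₂(0.6621) = -0.14752
  (β,a): 0.016·log₂(0.1122) = -0.05049
  (β,b): 0.298·log₂(1.7382) = 0.23768
Sum = 0.2551 bits.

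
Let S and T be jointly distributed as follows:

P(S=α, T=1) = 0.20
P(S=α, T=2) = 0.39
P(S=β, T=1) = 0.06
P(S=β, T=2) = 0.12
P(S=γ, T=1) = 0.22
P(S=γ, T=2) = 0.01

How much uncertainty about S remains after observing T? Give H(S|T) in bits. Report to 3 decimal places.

Marginals: p(S) = (0.5900, 0.1800, 0.2300), p(T) = (0.4800, 0.5200).
H(S|T) = Σ p(T) · H(S|T=·).
  T=1: p=0.4800, H(S|T=1) = 1.4171
  T=2: p=0.5200, H(S|T=2) = 0.9091
Weighted sum = 1.153 bits.

1.153 bits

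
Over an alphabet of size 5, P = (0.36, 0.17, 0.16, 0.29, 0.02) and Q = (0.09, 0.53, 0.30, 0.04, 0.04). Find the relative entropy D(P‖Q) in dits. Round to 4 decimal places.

0.3326 dits

D(P‖Q) = Σ p·log₁₀(p/q).
  0.36·log₁₀(0.36/0.09) = 0.21674
  0.17·log₁₀(0.17/0.53) = -0.08395
  0.16·log₁₀(0.16/0.30) = -0.04368
  0.29·log₁₀(0.29/0.04) = 0.24950
  0.02·log₁₀(0.02/0.04) = -0.00602
D(P‖Q) = 0.3326 dits.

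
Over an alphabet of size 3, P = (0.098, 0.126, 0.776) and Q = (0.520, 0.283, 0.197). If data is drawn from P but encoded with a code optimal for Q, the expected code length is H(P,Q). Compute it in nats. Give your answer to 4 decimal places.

H(P,Q) = −Σ p·ln q.
  −0.098·ln(0.520) = 0.06408
  −0.126·ln(0.283) = 0.15905
  −0.776·ln(0.197) = 1.26065
H(P,Q) = 1.4838 nats.

1.4838 nats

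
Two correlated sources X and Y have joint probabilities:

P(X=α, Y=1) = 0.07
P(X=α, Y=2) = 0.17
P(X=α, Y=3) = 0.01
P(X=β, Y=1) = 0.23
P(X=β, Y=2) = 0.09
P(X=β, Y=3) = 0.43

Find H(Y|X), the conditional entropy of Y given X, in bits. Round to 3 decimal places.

Marginals: p(X) = (0.2500, 0.7500), p(Y) = (0.3000, 0.2600, 0.4400).
H(Y|X) = Σ p(X) · H(Y|X=·).
  X=α: p=0.2500, H(Y|X=α) = 1.0783
  X=β: p=0.7500, H(Y|X=β) = 1.3501
Weighted sum = 1.282 bits.

1.282 bits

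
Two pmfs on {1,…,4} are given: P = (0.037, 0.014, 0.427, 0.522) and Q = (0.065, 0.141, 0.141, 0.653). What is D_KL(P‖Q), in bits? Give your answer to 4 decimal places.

0.4372 bits

D(P‖Q) = Σ p·log₂(p/q).
  0.037·log₂(0.037/0.065) = -0.03008
  0.014·log₂(0.014/0.141) = -0.04665
  0.427·log₂(0.427/0.141) = 0.68258
  0.522·log₂(0.522/0.653) = -0.16862
D(P‖Q) = 0.4372 bits.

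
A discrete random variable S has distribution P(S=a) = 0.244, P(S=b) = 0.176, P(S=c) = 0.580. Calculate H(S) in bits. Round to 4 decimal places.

H(S) = −Σ p·log₂ p.
  −(0.244)·log₂(0.244) = 0.49655
  −(0.176)·log₂(0.176) = 0.44112
  −(0.580)·log₂(0.580) = 0.45581
Sum: 0.49655 + 0.44112 + 0.45581 = 1.3935 bits.

1.3935 bits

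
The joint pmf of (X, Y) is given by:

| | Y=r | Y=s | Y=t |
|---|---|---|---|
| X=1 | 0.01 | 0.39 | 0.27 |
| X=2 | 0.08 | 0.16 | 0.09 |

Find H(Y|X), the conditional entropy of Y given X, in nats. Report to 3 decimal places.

0.845 nats

Chain rule: H(Y|X) = H(X,Y) − H(X).
Marginals: p(X) = (0.6700, 0.3300), p(Y) = (0.0900, 0.5500, 0.3600).
H(X,Y) = 1.4788 nats; H(X) = 0.6342 nats.
H(Y|X) = 1.4788 − 0.6342 = 0.845 nats.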